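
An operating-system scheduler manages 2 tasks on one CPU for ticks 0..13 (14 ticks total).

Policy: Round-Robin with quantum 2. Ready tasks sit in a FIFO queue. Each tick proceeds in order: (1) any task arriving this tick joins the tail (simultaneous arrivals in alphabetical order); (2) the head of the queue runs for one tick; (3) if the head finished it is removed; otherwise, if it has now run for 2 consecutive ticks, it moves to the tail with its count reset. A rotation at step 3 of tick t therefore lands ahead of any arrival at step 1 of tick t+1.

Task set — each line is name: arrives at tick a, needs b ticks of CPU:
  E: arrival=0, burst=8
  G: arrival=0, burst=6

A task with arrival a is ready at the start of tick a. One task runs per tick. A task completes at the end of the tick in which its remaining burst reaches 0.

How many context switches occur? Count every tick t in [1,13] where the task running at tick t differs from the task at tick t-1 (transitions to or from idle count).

t=0: queue=[E,G] q_used=0 → run E
t=1: queue=[E,G] q_used=1 → run E
t=2: queue=[G,E] q_used=0 → run G
t=3: queue=[G,E] q_used=1 → run G
t=4: queue=[E,G] q_used=0 → run E
t=5: queue=[E,G] q_used=1 → run E
t=6: queue=[G,E] q_used=0 → run G
t=7: queue=[G,E] q_used=1 → run G
t=8: queue=[E,G] q_used=0 → run E
t=9: queue=[E,G] q_used=1 → run E
t=10: queue=[G,E] q_used=0 → run G
t=11: queue=[G,E] q_used=1 → run G
t=12: queue=[E] q_used=0 → run E
t=13: queue=[E] q_used=1 → run E

context switches = 6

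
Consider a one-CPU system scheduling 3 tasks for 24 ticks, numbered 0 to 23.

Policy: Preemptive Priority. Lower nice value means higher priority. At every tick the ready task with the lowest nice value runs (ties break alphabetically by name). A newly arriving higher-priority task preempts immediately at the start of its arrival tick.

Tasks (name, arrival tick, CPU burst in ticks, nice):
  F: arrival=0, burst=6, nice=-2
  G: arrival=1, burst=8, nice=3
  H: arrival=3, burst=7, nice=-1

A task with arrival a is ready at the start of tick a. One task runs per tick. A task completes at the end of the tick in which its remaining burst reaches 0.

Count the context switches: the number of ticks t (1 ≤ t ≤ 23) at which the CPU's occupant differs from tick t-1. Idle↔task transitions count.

t=0: ready={F} → run F
t=1: ready={F,G} → run F
t=2: ready={F,G} → run F
t=3: ready={F,G,H} → run F
t=4: ready={F,G,H} → run F
t=5: ready={F,G,H} → run F
t=6: ready={G,H} → run H
t=7: ready={G,H} → run H
t=8: ready={G,H} → run H
t=9: ready={G,H} → run H
t=10: ready={G,H} → run H
t=11: ready={G,H} → run H
t=12: ready={G,H} → run H
t=13: ready={G} → run G
t=14: ready={G} → run G
t=15: ready={G} → run G
t=16: ready={G} → run G
t=17: ready={G} → run G
t=18: ready={G} → run G
t=19: ready={G} → run G
t=20: ready={G} → run G
t=21: (idle)
t=22: (idle)
t=23: (idle)

context switches = 3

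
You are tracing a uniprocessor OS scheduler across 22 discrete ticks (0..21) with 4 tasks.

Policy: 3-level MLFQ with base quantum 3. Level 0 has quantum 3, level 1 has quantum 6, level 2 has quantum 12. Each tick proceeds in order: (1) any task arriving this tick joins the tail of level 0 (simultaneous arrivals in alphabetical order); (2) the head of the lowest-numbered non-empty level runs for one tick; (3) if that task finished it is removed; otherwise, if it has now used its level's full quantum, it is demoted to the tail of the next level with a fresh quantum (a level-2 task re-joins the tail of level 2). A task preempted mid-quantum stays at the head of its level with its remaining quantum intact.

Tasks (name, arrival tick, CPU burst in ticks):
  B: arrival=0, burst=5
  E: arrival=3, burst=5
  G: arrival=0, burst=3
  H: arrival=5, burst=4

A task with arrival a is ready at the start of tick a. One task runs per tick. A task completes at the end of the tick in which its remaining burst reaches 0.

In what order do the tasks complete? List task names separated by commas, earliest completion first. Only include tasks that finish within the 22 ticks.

completion order = G, B, E, H

t=0: L0/L1/L2 = BG/-/- → run B
t=1: L0/L1/L2 = BG/-/- → run B
t=2: L0/L1/L2 = BG/-/- → run B
t=3: L0/L1/L2 = GE/B/- → run G
t=4: L0/L1/L2 = GE/B/- → run G
t=5: L0/L1/L2 = GEH/B/- → run G
t=6: L0/L1/L2 = EH/B/- → run E
t=7: L0/L1/L2 = EH/B/- → run E
t=8: L0/L1/L2 = EH/B/- → run E
t=9: L0/L1/L2 = H/BE/- → run H
t=10: L0/L1/L2 = H/BE/- → run H
t=11: L0/L1/L2 = H/BE/- → run H
t=12: L0/L1/L2 = -/BEH/- → run B
t=13: L0/L1/L2 = -/BEH/- → run B
t=14: L0/L1/L2 = -/EH/- → run E
t=15: L0/L1/L2 = -/EH/- → run E
t=16: L0/L1/L2 = -/H/- → run H
t=17: (idle)
t=18: (idle)
t=19: (idle)
t=20: (idle)
t=21: (idle)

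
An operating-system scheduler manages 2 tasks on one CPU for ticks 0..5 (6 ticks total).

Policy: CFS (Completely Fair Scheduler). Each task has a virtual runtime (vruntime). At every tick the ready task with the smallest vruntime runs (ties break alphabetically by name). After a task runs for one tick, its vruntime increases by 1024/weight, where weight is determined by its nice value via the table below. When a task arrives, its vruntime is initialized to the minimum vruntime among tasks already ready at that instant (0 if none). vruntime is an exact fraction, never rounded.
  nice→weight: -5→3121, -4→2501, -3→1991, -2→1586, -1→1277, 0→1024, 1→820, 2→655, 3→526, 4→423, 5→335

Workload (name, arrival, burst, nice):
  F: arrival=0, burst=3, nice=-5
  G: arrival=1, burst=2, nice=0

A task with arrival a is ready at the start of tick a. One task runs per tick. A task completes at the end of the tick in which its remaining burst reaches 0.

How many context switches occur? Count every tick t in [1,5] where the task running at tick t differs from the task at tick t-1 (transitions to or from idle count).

context switches = 4

t=0: vr[F=0] → run F
t=1: vr[F=1024/3121 G=1024/3121] → run F
t=2: vr[F=2048/3121 G=1024/3121] → run G
t=3: vr[F=2048/3121 G=4145/3121] → run F
t=4: vr[G=4145/3121] → run G
t=5: (idle)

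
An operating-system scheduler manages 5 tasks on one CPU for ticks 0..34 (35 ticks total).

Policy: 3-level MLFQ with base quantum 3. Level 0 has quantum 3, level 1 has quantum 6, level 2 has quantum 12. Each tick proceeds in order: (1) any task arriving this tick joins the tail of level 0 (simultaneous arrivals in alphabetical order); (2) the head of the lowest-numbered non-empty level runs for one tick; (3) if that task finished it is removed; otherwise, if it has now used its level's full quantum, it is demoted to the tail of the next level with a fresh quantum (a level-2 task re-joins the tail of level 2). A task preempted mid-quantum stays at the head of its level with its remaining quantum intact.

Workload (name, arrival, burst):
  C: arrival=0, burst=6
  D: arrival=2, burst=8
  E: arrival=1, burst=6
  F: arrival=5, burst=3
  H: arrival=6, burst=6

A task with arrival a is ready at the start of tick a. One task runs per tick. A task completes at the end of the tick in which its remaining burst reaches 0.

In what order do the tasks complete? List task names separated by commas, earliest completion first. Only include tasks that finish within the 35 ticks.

completion order = F, C, E, D, H

t=0: L0/L1/L2 = C/-/- → run C
t=1: L0/L1/L2 = CE/-/- → run C
t=2: L0/L1/L2 = CED/-/- → run C
t=3: L0/L1/L2 = ED/C/- → run E
t=4: L0/L1/L2 = ED/C/- → run E
t=5: L0/L1/L2 = EDF/C/- → run E
t=6: L0/L1/L2 = DFH/CE/- → run D
t=7: L0/L1/L2 = DFH/CE/- → run D
t=8: L0/L1/L2 = DFH/CE/- → run D
t=9: L0/L1/L2 = FH/CED/- → run F
t=10: L0/L1/L2 = FH/CED/- → run F
t=11: L0/L1/L2 = FH/CED/- → run F
t=12: L0/L1/L2 = H/CED/- → run H
t=13: L0/L1/L2 = H/CED/- → run H
t=14: L0/L1/L2 = H/CED/- → run H
t=15: L0/L1/L2 = -/CEDH/- → run C
t=16: L0/L1/L2 = -/CEDH/- → run C
t=17: L0/L1/L2 = -/CEDH/- → run C
t=18: L0/L1/L2 = -/EDH/- → run E
t=19: L0/L1/L2 = -/EDH/- → run E
t=20: L0/L1/L2 = -/EDH/- → run E
t=21: L0/L1/L2 = -/DH/- → run D
t=22: L0/L1/L2 = -/DH/- → run D
t=23: L0/L1/L2 = -/DH/- → run D
t=24: L0/L1/L2 = -/DH/- → run D
t=25: L0/L1/L2 = -/DH/- → run D
t=26: L0/L1/L2 = -/H/- → run H
t=27: L0/L1/L2 = -/H/- → run H
t=28: L0/L1/L2 = -/H/- → run H
t=29: (idle)
t=30: (idle)
t=31: (idle)
t=32: (idle)
t=33: (idle)
t=34: (idle)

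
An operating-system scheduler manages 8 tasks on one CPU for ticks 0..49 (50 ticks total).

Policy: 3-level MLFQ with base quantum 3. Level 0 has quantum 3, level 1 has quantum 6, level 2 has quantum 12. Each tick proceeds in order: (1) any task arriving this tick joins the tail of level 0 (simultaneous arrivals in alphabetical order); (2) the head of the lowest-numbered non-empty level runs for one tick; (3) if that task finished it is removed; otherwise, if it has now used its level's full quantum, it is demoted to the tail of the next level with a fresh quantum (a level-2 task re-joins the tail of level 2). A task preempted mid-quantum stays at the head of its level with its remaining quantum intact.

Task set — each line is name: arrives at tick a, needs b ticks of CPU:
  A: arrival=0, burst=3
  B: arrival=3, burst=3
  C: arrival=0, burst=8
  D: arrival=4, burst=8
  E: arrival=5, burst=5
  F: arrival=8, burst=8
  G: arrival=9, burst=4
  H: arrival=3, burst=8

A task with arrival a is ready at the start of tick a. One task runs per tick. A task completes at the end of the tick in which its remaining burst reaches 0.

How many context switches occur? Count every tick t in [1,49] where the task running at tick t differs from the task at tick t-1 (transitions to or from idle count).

context switches = 14

t=0: L0/L1/L2 = AC/-/- → run A
t=1: L0/L1/L2 = AC/-/- → run A
t=2: L0/L1/L2 = AC/-/- → run A
t=3: L0/L1/L2 = CBH/-/- → run C
t=4: L0/L1/L2 = CBHD/-/- → run C
t=5: L0/L1/L2 = CBHDE/-/- → run C
t=6: L0/L1/L2 = BHDE/C/- → run B
t=7: L0/L1/L2 = BHDE/C/- → run B
t=8: L0/L1/L2 = BHDEF/C/- → run B
t=9: L0/L1/L2 = HDEFG/C/- → run H
t=10: L0/L1/L2 = HDEFG/C/- → run H
t=11: L0/L1/L2 = HDEFG/C/- → run H
t=12: L0/L1/L2 = DEFG/CH/- → run D
t=13: L0/L1/L2 = DEFG/CH/- → run D
t=14: L0/L1/L2 = DEFG/CH/- → run D
t=15: L0/L1/L2 = EFG/CHD/- → run E
t=16: L0/L1/L2 = EFG/CHD/- → run E
t=17: L0/L1/L2 = EFG/CHD/- → run E
t=18: L0/L1/L2 = FG/CHDE/- → run F
t=19: L0/L1/L2 = FG/CHDE/- → run F
t=20: L0/L1/L2 = FG/CHDE/- → run F
t=21: L0/L1/L2 = G/CHDEF/- → run G
t=22: L0/L1/L2 = G/CHDEF/- → run G
t=23: L0/L1/L2 = G/CHDEF/- → run G
t=24: L0/L1/L2 = -/CHDEFG/- → run C
t=25: L0/L1/L2 = -/CHDEFG/- → run C
t=26: L0/L1/L2 = -/CHDEFG/- → run C
t=27: L0/L1/L2 = -/CHDEFG/- → run C
t=28: L0/L1/L2 = -/CHDEFG/- → run C
t=29: L0/L1/L2 = -/HDEFG/- → run H
t=30: L0/L1/L2 = -/HDEFG/- → run H
t=31: L0/L1/L2 = -/HDEFG/- → run H
t=32: L0/L1/L2 = -/HDEFG/- → run H
t=33: L0/L1/L2 = -/HDEFG/- → run H
t=34: L0/L1/L2 = -/DEFG/- → run D
t=35: L0/L1/L2 = -/DEFG/- → run D
t=36: L0/L1/L2 = -/DEFG/- → run D
t=37: L0/L1/L2 = -/DEFG/- → run D
t=38: L0/L1/L2 = -/DEFG/- → run D
t=39: L0/L1/L2 = -/EFG/- → run E
t=40: L0/L1/L2 = -/EFG/- → run E
t=41: L0/L1/L2 = -/FG/- → run F
t=42: L0/L1/L2 = -/FG/- → run F
t=43: L0/L1/L2 = -/FG/- → run F
t=44: L0/L1/L2 = -/FG/- → run F
t=45: L0/L1/L2 = -/FG/- → run F
t=46: L0/L1/L2 = -/G/- → run G
t=47: (idle)
t=48: (idle)
t=49: (idle)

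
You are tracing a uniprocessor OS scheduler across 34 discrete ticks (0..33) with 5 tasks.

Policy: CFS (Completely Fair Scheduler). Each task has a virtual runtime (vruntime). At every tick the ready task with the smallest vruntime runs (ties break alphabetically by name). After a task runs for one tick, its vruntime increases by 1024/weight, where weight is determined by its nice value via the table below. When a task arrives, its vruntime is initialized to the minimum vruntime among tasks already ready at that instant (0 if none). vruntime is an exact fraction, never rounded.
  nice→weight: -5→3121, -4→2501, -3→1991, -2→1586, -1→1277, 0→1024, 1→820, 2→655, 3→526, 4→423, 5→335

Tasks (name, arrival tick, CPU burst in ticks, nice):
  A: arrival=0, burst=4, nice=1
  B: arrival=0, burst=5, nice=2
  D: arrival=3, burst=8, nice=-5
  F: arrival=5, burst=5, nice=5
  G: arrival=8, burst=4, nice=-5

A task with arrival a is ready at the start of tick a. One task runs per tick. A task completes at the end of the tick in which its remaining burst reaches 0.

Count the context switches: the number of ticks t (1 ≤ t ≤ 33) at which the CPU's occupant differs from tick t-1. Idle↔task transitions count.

t=0: vr[A=0 B=0] → run A
t=1: vr[A=256/205 B=0] → run B
t=2: vr[A=256/205 B=1024/655] → run A
t=3: vr[A=512/205 B=1024/655 D=1024/655] → run B
t=4: vr[A=512/205 B=2048/655 D=1024/655] → run D
t=5: vr[A=512/205 B=2048/655 D=3866624/2044255 F=3866624/2044255] → run D
t=6: vr[A=512/205 B=2048/655 D=4537344/2044255 F=3866624/2044255] → run F
t=7: vr[A=512/205 B=2048/655 D=4537344/2044255 F=677727232/136965085] → run D
t=8: vr[A=512/205 B=2048/655 D=5208064/2044255 F=677727232/136965085 G=512/205] → run A
t=9: vr[A=768/205 B=2048/655 D=5208064/2044255 F=677727232/136965085 G=512/205] → run G
t=10: vr[A=768/205 B=2048/655 D=5208064/2044255 F=677727232/136965085 G=1807872/639805] → run D
t=11: vr[A=768/205 B=2048/655 D=5878784/2044255 F=677727232/136965085 G=1807872/639805] → run G
t=12: vr[A=768/205 B=2048/655 D=5878784/2044255 F=677727232/136965085 G=2017792/639805] → run D
t=13: vr[A=768/205 B=2048/655 D=6549504/2044255 F=677727232/136965085 G=2017792/639805] → run B
t=14: vr[A=768/205 B=3072/655 D=6549504/2044255 F=677727232/136965085 G=2017792/639805] → run G
t=15: vr[A=768/205 B=3072/655 D=6549504/2044255 F=677727232/136965085 G=2227712/639805] → run D
t=16: vr[A=768/205 B=3072/655 D=7220224/2044255 F=677727232/136965085 G=2227712/639805] → run G
t=17: vr[A=768/205 B=3072/655 D=7220224/2044255 F=677727232/136965085] → run D
t=18: vr[A=768/205 B=3072/655 D=7890944/2044255 F=677727232/136965085] → run A
t=19: vr[B=3072/655 D=7890944/2044255 F=677727232/136965085] → run D
t=20: vr[B=3072/655 F=677727232/136965085] → run B
t=21: vr[B=4096/655 F=677727232/136965085] → run F
t=22: vr[B=4096/655 F=1096390656/136965085] → run B
t=23: vr[F=1096390656/136965085] → run F
t=24: vr[F=303010816/27393017] → run F
t=25: vr[F=1933717504/136965085] → run F
t=26: (idle)
t=27: (idle)
t=28: (idle)
t=29: (idle)
t=30: (idle)
t=31: (idle)
t=32: (idle)
t=33: (idle)

context switches = 23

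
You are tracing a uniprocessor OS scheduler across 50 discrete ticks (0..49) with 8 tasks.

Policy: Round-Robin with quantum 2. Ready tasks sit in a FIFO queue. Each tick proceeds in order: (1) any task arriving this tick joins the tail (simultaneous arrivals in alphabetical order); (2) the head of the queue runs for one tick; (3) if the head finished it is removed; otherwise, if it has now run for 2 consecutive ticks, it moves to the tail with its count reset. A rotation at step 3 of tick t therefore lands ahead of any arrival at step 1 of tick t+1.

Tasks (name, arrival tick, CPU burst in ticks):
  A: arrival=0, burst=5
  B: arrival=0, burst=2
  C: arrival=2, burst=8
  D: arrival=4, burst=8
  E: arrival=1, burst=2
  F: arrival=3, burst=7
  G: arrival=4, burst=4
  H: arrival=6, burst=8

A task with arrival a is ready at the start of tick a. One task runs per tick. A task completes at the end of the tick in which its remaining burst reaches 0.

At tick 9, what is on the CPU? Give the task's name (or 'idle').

running at tick 9 = C

t=0: queue=[A,B] q_used=0 → run A
t=1: queue=[A,B,E] q_used=1 → run A
t=2: queue=[B,E,A,C] q_used=0 → run B
t=3: queue=[B,E,A,C,F] q_used=1 → run B
t=4: queue=[E,A,C,F,D,G] q_used=0 → run E
t=5: queue=[E,A,C,F,D,G] q_used=1 → run E
t=6: queue=[A,C,F,D,G,H] q_used=0 → run A
t=7: queue=[A,C,F,D,G,H] q_used=1 → run A
t=8: queue=[C,F,D,G,H,A] q_used=0 → run C
t=9: queue=[C,F,D,G,H,A] q_used=1 → run C
t=10: queue=[F,D,G,H,A,C] q_used=0 → run F
t=11: queue=[F,D,G,H,A,C] q_used=1 → run F
t=12: queue=[D,G,H,A,C,F] q_used=0 → run D
t=13: queue=[D,G,H,A,C,F] q_used=1 → run D
t=14: queue=[G,H,A,C,F,D] q_used=0 → run G
t=15: queue=[G,H,A,C,F,D] q_used=1 → run G
t=16: queue=[H,A,C,F,D,G] q_used=0 → run H
t=17: queue=[H,A,C,F,D,G] q_used=1 → run H
t=18: queue=[A,C,F,D,G,H] q_used=0 → run A
t=19: queue=[C,F,D,G,H] q_used=0 → run C
t=20: queue=[C,F,D,G,H] q_used=1 → run C
t=21: queue=[F,D,G,H,C] q_used=0 → run F
t=22: queue=[F,D,G,H,C] q_used=1 → run F
t=23: queue=[D,G,H,C,F] q_used=0 → run D
t=24: queue=[D,G,H,C,F] q_used=1 → run D
t=25: queue=[G,H,C,F,D] q_used=0 → run G
t=26: queue=[G,H,C,F,D] q_used=1 → run G
t=27: queue=[H,C,F,D] q_used=0 → run H
t=28: queue=[H,C,F,D] q_used=1 → run H
t=29: queue=[C,F,D,H] q_used=0 → run C
t=30: queue=[C,F,D,H] q_used=1 → run C
t=31: queue=[F,D,H,C] q_used=0 → run F
t=32: queue=[F,D,H,C] q_used=1 → run F
t=33: queue=[D,H,C,F] q_used=0 → run D
t=34: queue=[D,H,C,F] q_used=1 → run D
t=35: queue=[H,C,F,D] q_used=0 → run H
t=36: queue=[H,C,F,D] q_used=1 → run H
t=37: queue=[C,F,D,H] q_used=0 → run C
t=38: queue=[C,F,D,H] q_used=1 → run C
t=39: queue=[F,D,H] q_used=0 → run F
t=40: queue=[D,H] q_used=0 → run D
t=41: queue=[D,H] q_used=1 → run D
t=42: queue=[H] q_used=0 → run H
t=43: queue=[H] q_used=1 → run H
t=44: (idle)
t=45: (idle)
t=46: (idle)
t=47: (idle)
t=48: (idle)
t=49: (idle)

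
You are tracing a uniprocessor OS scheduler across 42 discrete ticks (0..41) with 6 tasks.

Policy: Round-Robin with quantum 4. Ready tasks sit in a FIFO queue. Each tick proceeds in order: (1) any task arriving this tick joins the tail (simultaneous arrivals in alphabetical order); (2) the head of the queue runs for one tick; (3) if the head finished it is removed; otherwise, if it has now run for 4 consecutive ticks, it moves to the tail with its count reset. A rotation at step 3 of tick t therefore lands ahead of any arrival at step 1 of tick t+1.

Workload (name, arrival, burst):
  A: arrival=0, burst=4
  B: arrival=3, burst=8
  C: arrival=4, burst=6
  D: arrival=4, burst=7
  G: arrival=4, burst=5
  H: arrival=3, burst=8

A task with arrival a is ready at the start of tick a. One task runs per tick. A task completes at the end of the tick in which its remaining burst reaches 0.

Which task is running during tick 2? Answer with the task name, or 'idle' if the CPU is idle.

running at tick 2 = A

t=0: queue=[A] q_used=0 → run A
t=1: queue=[A] q_used=1 → run A
t=2: queue=[A] q_used=2 → run A
t=3: queue=[A,B,H] q_used=3 → run A
t=4: queue=[B,H,C,D,G] q_used=0 → run B
t=5: queue=[B,H,C,D,G] q_used=1 → run B
t=6: queue=[B,H,C,D,G] q_used=2 → run B
t=7: queue=[B,H,C,D,G] q_used=3 → run B
t=8: queue=[H,C,D,G,B] q_used=0 → run H
t=9: queue=[H,C,D,G,B] q_used=1 → run H
t=10: queue=[H,C,D,G,B] q_used=2 → run H
t=11: queue=[H,C,D,G,B] q_used=3 → run H
t=12: queue=[C,D,G,B,H] q_used=0 → run C
t=13: queue=[C,D,G,B,H] q_used=1 → run C
t=14: queue=[C,D,G,B,H] q_used=2 → run C
t=15: queue=[C,D,G,B,H] q_used=3 → run C
t=16: queue=[D,G,B,H,C] q_used=0 → run D
t=17: queue=[D,G,B,H,C] q_used=1 → run D
t=18: queue=[D,G,B,H,C] q_used=2 → run D
t=19: queue=[D,G,B,H,C] q_used=3 → run D
t=20: queue=[G,B,H,C,D] q_used=0 → run G
t=21: queue=[G,B,H,C,D] q_used=1 → run G
t=22: queue=[G,B,H,C,D] q_used=2 → run G
t=23: queue=[G,B,H,C,D] q_used=3 → run G
t=24: queue=[B,H,C,D,G] q_used=0 → run B
t=25: queue=[B,H,C,D,G] q_used=1 → run B
t=26: queue=[B,H,C,D,G] q_used=2 → run B
t=27: queue=[B,H,C,D,G] q_used=3 → run B
t=28: queue=[H,C,D,G] q_used=0 → run H
t=29: queue=[H,C,D,G] q_used=1 → run H
t=30: queue=[H,C,D,G] q_used=2 → run H
t=31: queue=[H,C,D,G] q_used=3 → run H
t=32: queue=[C,D,G] q_used=0 → run C
t=33: queue=[C,D,G] q_used=1 → run C
t=34: queue=[D,G] q_used=0 → run D
t=35: queue=[D,G] q_used=1 → run D
t=36: queue=[D,G] q_used=2 → run D
t=37: queue=[G] q_used=0 → run G
t=38: (idle)
t=39: (idle)
t=40: (idle)
t=41: (idle)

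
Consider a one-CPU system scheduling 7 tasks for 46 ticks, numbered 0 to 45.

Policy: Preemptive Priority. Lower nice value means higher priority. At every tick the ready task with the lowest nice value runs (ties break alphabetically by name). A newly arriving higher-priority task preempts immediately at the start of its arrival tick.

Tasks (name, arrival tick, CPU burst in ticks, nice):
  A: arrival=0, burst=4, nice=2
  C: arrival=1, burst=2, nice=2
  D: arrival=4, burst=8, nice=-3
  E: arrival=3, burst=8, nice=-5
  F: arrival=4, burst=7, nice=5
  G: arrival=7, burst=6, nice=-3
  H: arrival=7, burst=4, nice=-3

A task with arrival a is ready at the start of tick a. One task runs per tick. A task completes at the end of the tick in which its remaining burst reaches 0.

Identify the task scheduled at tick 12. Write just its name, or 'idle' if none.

t=0: ready={A} → run A
t=1: ready={A,C} → run A
t=2: ready={A,C} → run A
t=3: ready={A,C,E} → run E
t=4: ready={A,C,D,E,F} → run E
t=5: ready={A,C,D,E,F} → run E
t=6: ready={A,C,D,E,F} → run E
t=7: ready={A,C,D,E,F,G,H} → run E
t=8: ready={A,C,D,E,F,G,H} → run E
t=9: ready={A,C,D,E,F,G,H} → run E
t=10: ready={A,C,D,E,F,G,H} → run E
t=11: ready={A,C,D,F,G,H} → run D
t=12: ready={A,C,D,F,G,H} → run D
t=13: ready={A,C,D,F,G,H} → run D
t=14: ready={A,C,D,F,G,H} → run D
t=15: ready={A,C,D,F,G,H} → run D
t=16: ready={A,C,D,F,G,H} → run D
t=17: ready={A,C,D,F,G,H} → run D
t=18: ready={A,C,D,F,G,H} → run D
t=19: ready={A,C,F,G,H} → run G
t=20: ready={A,C,F,G,H} → run G
t=21: ready={A,C,F,G,H} → run G
t=22: ready={A,C,F,G,H} → run G
t=23: ready={A,C,F,G,H} → run G
t=24: ready={A,C,F,G,H} → run G
t=25: ready={A,C,F,H} → run H
t=26: ready={A,C,F,H} → run H
t=27: ready={A,C,F,H} → run H
t=28: ready={A,C,F,H} → run H
t=29: ready={A,C,F} → run A
t=30: ready={C,F} → run C
t=31: ready={C,F} → run C
t=32: ready={F} → run F
t=33: ready={F} → run F
t=34: ready={F} → run F
t=35: ready={F} → run F
t=36: ready={F} → run F
t=37: ready={F} → run F
t=38: ready={F} → run F
t=39: (idle)
t=40: (idle)
t=41: (idle)
t=42: (idle)
t=43: (idle)
t=44: (idle)
t=45: (idle)

running at tick 12 = D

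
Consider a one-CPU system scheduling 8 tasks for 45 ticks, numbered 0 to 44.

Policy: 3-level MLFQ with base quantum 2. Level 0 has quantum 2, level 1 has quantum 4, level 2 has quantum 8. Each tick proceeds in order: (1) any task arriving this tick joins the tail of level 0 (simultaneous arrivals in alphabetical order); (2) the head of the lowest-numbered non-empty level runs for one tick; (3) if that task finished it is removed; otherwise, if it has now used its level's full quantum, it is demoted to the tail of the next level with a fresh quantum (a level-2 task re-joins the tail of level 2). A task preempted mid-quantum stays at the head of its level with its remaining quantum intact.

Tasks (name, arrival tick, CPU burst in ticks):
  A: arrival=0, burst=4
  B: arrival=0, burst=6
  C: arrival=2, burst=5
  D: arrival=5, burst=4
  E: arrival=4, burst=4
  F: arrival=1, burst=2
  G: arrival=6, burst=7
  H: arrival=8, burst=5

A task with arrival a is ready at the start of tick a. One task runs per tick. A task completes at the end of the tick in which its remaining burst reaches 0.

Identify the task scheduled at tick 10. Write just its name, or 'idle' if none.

running at tick 10 = D

t=0: L0/L1/L2 = AB/-/- → run A
t=1: L0/L1/L2 = ABF/-/- → run A
t=2: L0/L1/L2 = BFC/A/- → run B
t=3: L0/L1/L2 = BFC/A/- → run B
t=4: L0/L1/L2 = FCE/AB/- → run F
t=5: L0/L1/L2 = FCED/AB/- → run F
t=6: L0/L1/L2 = CEDG/AB/- → run C
t=7: L0/L1/L2 = CEDG/AB/- → run C
t=8: L0/L1/L2 = EDGH/ABC/- → run E
t=9: L0/L1/L2 = EDGH/ABC/- → run E
t=10: L0/L1/L2 = DGH/ABCE/- → run D
t=11: L0/L1/L2 = DGH/ABCE/- → run D
t=12: L0/L1/L2 = GH/ABCED/- → run G
t=13: L0/L1/L2 = GH/ABCED/- → run G
t=14: L0/L1/L2 = H/ABCEDG/- → run H
t=15: L0/L1/L2 = H/ABCEDG/- → run H
t=16: L0/L1/L2 = -/ABCEDGH/- → run A
t=17: L0/L1/L2 = -/ABCEDGH/- → run A
t=18: L0/L1/L2 = -/BCEDGH/- → run B
t=19: L0/L1/L2 = -/BCEDGH/- → run B
t=20: L0/L1/L2 = -/BCEDGH/- → run B
t=21: L0/L1/L2 = -/BCEDGH/- → run B
t=22: L0/L1/L2 = -/CEDGH/- → run C
t=23: L0/L1/L2 = -/CEDGH/- → run C
t=24: L0/L1/L2 = -/CEDGH/- → run C
t=25: L0/L1/L2 = -/EDGH/- → run E
t=26: L0/L1/L2 = -/EDGH/- → run E
t=27: L0/L1/L2 = -/DGH/- → run D
t=28: L0/L1/L2 = -/DGH/- → run D
t=29: L0/L1/L2 = -/GH/- → run G
t=30: L0/L1/L2 = -/GH/- → run G
t=31: L0/L1/L2 = -/GH/- → run G
t=32: L0/L1/L2 = -/GH/- → run G
t=33: L0/L1/L2 = -/H/G → run H
t=34: L0/L1/L2 = -/H/G → run H
t=35: L0/L1/L2 = -/H/G → run H
t=36: L0/L1/L2 = -/-/G → run G
t=37: (idle)
t=38: (idle)
t=39: (idle)
t=40: (idle)
t=41: (idle)
t=42: (idle)
t=43: (idle)
t=44: (idle)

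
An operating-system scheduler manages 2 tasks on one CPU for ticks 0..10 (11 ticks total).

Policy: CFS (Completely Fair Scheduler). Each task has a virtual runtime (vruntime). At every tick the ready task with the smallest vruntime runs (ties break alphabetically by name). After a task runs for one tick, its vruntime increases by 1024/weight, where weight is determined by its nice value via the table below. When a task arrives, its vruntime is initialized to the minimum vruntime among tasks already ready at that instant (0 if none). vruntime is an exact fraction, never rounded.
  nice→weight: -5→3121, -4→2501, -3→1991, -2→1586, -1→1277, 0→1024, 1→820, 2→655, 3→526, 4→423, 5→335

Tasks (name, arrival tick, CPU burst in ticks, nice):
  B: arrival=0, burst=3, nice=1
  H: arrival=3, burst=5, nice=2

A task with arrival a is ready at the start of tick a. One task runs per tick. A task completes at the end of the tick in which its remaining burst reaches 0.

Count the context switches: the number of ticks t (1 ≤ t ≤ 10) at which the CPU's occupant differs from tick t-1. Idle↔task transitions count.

context switches = 2

t=0: vr[B=0] → run B
t=1: vr[B=256/205] → run B
t=2: vr[B=512/205] → run B
t=3: vr[H=0] → run H
t=4: vr[H=1024/655] → run H
t=5: vr[H=2048/655] → run H
t=6: vr[H=3072/655] → run H
t=7: vr[H=4096/655] → run H
t=8: (idle)
t=9: (idle)
t=10: (idle)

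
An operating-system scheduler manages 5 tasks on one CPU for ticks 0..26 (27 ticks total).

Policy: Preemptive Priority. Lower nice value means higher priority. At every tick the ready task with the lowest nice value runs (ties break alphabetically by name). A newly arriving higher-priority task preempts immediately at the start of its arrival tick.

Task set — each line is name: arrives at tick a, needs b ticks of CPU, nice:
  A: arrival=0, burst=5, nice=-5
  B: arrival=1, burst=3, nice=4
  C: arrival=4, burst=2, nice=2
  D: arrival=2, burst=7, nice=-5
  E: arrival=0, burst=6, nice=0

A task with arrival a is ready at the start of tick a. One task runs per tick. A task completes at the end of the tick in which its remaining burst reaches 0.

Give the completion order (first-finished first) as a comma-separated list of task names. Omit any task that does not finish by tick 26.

completion order = A, D, E, C, B

t=0: ready={A,E} → run A
t=1: ready={A,B,E} → run A
t=2: ready={A,B,D,E} → run A
t=3: ready={A,B,D,E} → run A
t=4: ready={A,B,C,D,E} → run A
t=5: ready={B,C,D,E} → run D
t=6: ready={B,C,D,E} → run D
t=7: ready={B,C,D,E} → run D
t=8: ready={B,C,D,E} → run D
t=9: ready={B,C,D,E} → run D
t=10: ready={B,C,D,E} → run D
t=11: ready={B,C,D,E} → run D
t=12: ready={B,C,E} → run E
t=13: ready={B,C,E} → run E
t=14: ready={B,C,E} → run E
t=15: ready={B,C,E} → run E
t=16: ready={B,C,E} → run E
t=17: ready={B,C,E} → run E
t=18: ready={B,C} → run C
t=19: ready={B,C} → run C
t=20: ready={B} → run B
t=21: ready={B} → run B
t=22: ready={B} → run B
t=23: (idle)
t=24: (idle)
t=25: (idle)
t=26: (idle)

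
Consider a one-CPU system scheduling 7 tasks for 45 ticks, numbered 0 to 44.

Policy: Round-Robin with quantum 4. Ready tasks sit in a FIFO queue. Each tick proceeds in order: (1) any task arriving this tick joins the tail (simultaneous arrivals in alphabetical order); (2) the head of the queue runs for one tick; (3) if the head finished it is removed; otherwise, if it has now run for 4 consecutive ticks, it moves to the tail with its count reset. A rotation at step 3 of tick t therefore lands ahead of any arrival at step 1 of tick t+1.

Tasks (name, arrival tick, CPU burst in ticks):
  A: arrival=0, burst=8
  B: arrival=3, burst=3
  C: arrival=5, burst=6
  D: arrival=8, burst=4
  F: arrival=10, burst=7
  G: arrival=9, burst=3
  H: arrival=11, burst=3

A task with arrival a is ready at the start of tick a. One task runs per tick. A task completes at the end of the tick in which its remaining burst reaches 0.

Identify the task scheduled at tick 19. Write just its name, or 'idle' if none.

running at tick 19 = G

t=0: queue=[A] q_used=0 → run A
t=1: queue=[A] q_used=1 → run A
t=2: queue=[A] q_used=2 → run A
t=3: queue=[A,B] q_used=3 → run A
t=4: queue=[B,A] q_used=0 → run B
t=5: queue=[B,A,C] q_used=1 → run B
t=6: queue=[B,A,C] q_used=2 → run B
t=7: queue=[A,C] q_used=0 → run A
t=8: queue=[A,C,D] q_used=1 → run A
t=9: queue=[A,C,D,G] q_used=2 → run A
t=10: queue=[A,C,D,G,F] q_used=3 → run A
t=11: queue=[C,D,G,F,H] q_used=0 → run C
t=12: queue=[C,D,G,F,H] q_used=1 → run C
t=13: queue=[C,D,G,F,H] q_used=2 → run C
t=14: queue=[C,D,G,F,H] q_used=3 → run C
t=15: queue=[D,G,F,H,C] q_used=0 → run D
t=16: queue=[D,G,F,H,C] q_used=1 → run D
t=17: queue=[D,G,F,H,C] q_used=2 → run D
t=18: queue=[D,G,F,H,C] q_used=3 → run D
t=19: queue=[G,F,H,C] q_used=0 → run G
t=20: queue=[G,F,H,C] q_used=1 → run G
t=21: queue=[G,F,H,C] q_used=2 → run G
t=22: queue=[F,H,C] q_used=0 → run F
t=23: queue=[F,H,C] q_used=1 → run F
t=24: queue=[F,H,C] q_used=2 → run F
t=25: queue=[F,H,C] q_used=3 → run F
t=26: queue=[H,C,F] q_used=0 → run H
t=27: queue=[H,C,F] q_used=1 → run H
t=28: queue=[H,C,F] q_used=2 → run H
t=29: queue=[C,F] q_used=0 → run C
t=30: queue=[C,F] q_used=1 → run C
t=31: queue=[F] q_used=0 → run F
t=32: queue=[F] q_used=1 → run F
t=33: queue=[F] q_used=2 → run F
t=34: (idle)
t=35: (idle)
t=36: (idle)
t=37: (idle)
t=38: (idle)
t=39: (idle)
t=40: (idle)
t=41: (idle)
t=42: (idle)
t=43: (idle)
t=44: (idle)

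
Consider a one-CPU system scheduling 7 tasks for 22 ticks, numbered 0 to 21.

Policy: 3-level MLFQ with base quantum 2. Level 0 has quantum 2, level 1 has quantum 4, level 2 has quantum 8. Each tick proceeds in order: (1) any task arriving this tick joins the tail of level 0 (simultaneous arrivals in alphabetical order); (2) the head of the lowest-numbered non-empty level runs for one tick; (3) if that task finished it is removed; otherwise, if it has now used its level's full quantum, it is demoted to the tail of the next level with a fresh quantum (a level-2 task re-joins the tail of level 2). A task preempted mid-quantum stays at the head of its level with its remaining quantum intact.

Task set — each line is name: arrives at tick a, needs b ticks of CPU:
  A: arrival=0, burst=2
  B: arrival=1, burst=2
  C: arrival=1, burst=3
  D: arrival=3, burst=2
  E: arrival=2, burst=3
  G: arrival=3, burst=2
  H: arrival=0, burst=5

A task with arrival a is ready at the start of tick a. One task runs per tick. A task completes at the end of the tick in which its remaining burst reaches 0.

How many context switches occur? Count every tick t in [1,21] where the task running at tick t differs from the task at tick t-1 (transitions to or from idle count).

t=0: L0/L1/L2 = AH/-/- → run A
t=1: L0/L1/L2 = AHBC/-/- → run A
t=2: L0/L1/L2 = HBCE/-/- → run H
t=3: L0/L1/L2 = HBCEDG/-/- → run H
t=4: L0/L1/L2 = BCEDG/H/- → run B
t=5: L0/L1/L2 = BCEDG/H/- → run B
t=6: L0/L1/L2 = CEDG/H/- → run C
t=7: L0/L1/L2 = CEDG/H/- → run C
t=8: L0/L1/L2 = EDG/HC/- → run E
t=9: L0/L1/L2 = EDG/HC/- → run E
t=10: L0/L1/L2 = DG/HCE/- → run D
t=11: L0/L1/L2 = DG/HCE/- → run D
t=12: L0/L1/L2 = G/HCE/- → run G
t=13: L0/L1/L2 = G/HCE/- → run G
t=14: L0/L1/L2 = -/HCE/- → run H
t=15: L0/L1/L2 = -/HCE/- → run H
t=16: L0/L1/L2 = -/HCE/- → run H
t=17: L0/L1/L2 = -/CE/- → run C
t=18: L0/L1/L2 = -/E/- → run E
t=19: (idle)
t=20: (idle)
t=21: (idle)

context switches = 10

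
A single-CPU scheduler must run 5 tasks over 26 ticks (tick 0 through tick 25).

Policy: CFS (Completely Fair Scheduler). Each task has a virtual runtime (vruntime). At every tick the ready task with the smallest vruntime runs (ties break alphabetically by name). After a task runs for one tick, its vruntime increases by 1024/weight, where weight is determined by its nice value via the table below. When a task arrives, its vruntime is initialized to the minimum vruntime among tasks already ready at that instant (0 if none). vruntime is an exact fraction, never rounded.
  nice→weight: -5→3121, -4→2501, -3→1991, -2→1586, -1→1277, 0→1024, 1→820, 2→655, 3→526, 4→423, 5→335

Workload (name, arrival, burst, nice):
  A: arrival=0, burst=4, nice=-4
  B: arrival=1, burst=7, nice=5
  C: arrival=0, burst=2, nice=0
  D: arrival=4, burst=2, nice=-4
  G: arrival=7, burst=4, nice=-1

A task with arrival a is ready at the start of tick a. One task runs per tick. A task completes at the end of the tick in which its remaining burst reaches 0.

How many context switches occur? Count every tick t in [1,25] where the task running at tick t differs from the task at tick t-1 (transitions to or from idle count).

t=0: vr[A=0 C=0] → run A
t=1: vr[A=1024/2501 B=0 C=0] → run B
t=2: vr[A=1024/2501 B=1024/335 C=0] → run C
t=3: vr[A=1024/2501 B=1024/335 C=1] → run A
t=4: vr[A=2048/2501 B=1024/335 C=1 D=2048/2501] → run A
t=5: vr[A=3072/2501 B=1024/335 C=1 D=2048/2501] → run D
t=6: vr[A=3072/2501 B=1024/335 C=1 D=3072/2501] → run C
t=7: vr[A=3072/2501 B=1024/335 D=3072/2501 G=3072/2501] → run A
t=8: vr[B=1024/335 D=3072/2501 G=3072/2501] → run D
t=9: vr[B=1024/335 G=3072/2501] → run G
t=10: vr[B=1024/335 G=6483968/3193777] → run G
t=11: vr[B=1024/335 G=9044992/3193777] → run G
t=12: vr[B=1024/335 G=11606016/3193777] → run B
t=13: vr[B=2048/335 G=11606016/3193777] → run G
t=14: vr[B=2048/335] → run B
t=15: vr[B=3072/335] → run B
t=16: vr[B=4096/335] → run B
t=17: vr[B=1024/67] → run B
t=18: vr[B=6144/335] → run B
t=19: (idle)
t=20: (idle)
t=21: (idle)
t=22: (idle)
t=23: (idle)
t=24: (idle)
t=25: (idle)

context switches = 12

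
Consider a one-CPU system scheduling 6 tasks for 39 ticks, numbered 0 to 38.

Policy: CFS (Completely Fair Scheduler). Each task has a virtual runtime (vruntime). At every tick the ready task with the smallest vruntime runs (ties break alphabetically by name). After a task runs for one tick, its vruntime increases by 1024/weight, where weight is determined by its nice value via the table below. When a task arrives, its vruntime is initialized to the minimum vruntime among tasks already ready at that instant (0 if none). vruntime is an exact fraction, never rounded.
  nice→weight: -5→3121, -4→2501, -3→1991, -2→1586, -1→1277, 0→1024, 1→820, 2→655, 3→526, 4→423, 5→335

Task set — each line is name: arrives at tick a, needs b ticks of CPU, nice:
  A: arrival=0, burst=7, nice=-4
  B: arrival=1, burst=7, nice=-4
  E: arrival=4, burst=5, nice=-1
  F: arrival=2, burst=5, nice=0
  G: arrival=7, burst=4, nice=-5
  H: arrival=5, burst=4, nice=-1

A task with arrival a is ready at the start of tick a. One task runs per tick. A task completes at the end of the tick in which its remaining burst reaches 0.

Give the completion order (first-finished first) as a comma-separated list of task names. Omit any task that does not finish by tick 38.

completion order = G, A, B, H, E, F

t=0: vr[A=0] → run A
t=1: vr[A=1024/2501 B=1024/2501] → run A
t=2: vr[A=2048/2501 B=1024/2501 F=1024/2501] → run B
t=3: vr[A=2048/2501 B=2048/2501 F=1024/2501] → run F
t=4: vr[A=2048/2501 B=2048/2501 E=2048/2501 F=3525/2501] → run A
t=5: vr[A=3072/2501 B=2048/2501 E=2048/2501 F=3525/2501 H=2048/2501] → run B
t=6: vr[A=3072/2501 B=3072/2501 E=2048/2501 F=3525/2501 H=2048/2501] → run E
t=7: vr[A=3072/2501 B=3072/2501 E=5176320/3193777 F=3525/2501 G=2048/2501 H=2048/2501] → run G
t=8: vr[A=3072/2501 B=3072/2501 E=5176320/3193777 F=3525/2501 G=8952832/7805621 H=2048/2501] → run H
t=9: vr[A=3072/2501 B=3072/2501 E=5176320/3193777 F=3525/2501 G=8952832/7805621 H=5176320/3193777] → run G
t=10: vr[A=3072/2501 B=3072/2501 E=5176320/3193777 F=3525/2501 G=11513856/7805621 H=5176320/3193777] → run A
t=11: vr[A=4096/2501 B=3072/2501 E=5176320/3193777 F=3525/2501 G=11513856/7805621 H=5176320/3193777] → run B
t=12: vr[A=4096/2501 B=4096/2501 E=5176320/3193777 F=3525/2501 G=11513856/7805621 H=5176320/3193777] → run F
t=13: vr[A=4096/2501 B=4096/2501 E=5176320/3193777 F=6026/2501 G=11513856/7805621 H=5176320/3193777] → run G
t=14: vr[A=4096/2501 B=4096/2501 E=5176320/3193777 F=6026/2501 G=14074880/7805621 H=5176320/3193777] → run E
t=15: vr[A=4096/2501 B=4096/2501 E=7737344/3193777 F=6026/2501 G=14074880/7805621 H=5176320/3193777] → run H
t=16: vr[A=4096/2501 B=4096/2501 E=7737344/3193777 F=6026/2501 G=14074880/7805621 H=7737344/3193777] → run A
t=17: vr[A=5120/2501 B=4096/2501 E=7737344/3193777 F=6026/2501 G=14074880/7805621 H=7737344/3193777] → run B
t=18: vr[A=5120/2501 B=5120/2501 E=7737344/3193777 F=6026/2501 G=14074880/7805621 H=7737344/3193777] → run G
t=19: vr[A=5120/2501 B=5120/2501 E=7737344/3193777 F=6026/2501 H=7737344/3193777] → run A
t=20: vr[A=6144/2501 B=5120/2501 E=7737344/3193777 F=6026/2501 H=7737344/3193777] → run B
t=21: vr[A=6144/2501 B=6144/2501 E=7737344/3193777 F=6026/2501 H=7737344/3193777] → run F
t=22: vr[A=6144/2501 B=6144/2501 E=7737344/3193777 F=8527/2501 H=7737344/3193777] → run E
t=23: vr[A=6144/2501 B=6144/2501 E=10298368/3193777 F=8527/2501 H=7737344/3193777] → run H
t=24: vr[A=6144/2501 B=6144/2501 E=10298368/3193777 F=8527/2501 H=10298368/3193777] → run A
t=25: vr[B=6144/2501 E=10298368/3193777 F=8527/2501 H=10298368/3193777] → run B
t=26: vr[B=7168/2501 E=10298368/3193777 F=8527/2501 H=10298368/3193777] → run B
t=27: vr[E=10298368/3193777 F=8527/2501 H=10298368/3193777] → run E
t=28: vr[E=12859392/3193777 F=8527/2501 H=10298368/3193777] → run H
t=29: vr[E=12859392/3193777 F=8527/2501] → run F
t=30: vr[E=12859392/3193777 F=11028/2501] → run E
t=31: vr[F=11028/2501] → run F
t=32: (idle)
t=33: (idle)
t=34: (idle)
t=35: (idle)
t=36: (idle)
t=37: (idle)
t=38: (idle)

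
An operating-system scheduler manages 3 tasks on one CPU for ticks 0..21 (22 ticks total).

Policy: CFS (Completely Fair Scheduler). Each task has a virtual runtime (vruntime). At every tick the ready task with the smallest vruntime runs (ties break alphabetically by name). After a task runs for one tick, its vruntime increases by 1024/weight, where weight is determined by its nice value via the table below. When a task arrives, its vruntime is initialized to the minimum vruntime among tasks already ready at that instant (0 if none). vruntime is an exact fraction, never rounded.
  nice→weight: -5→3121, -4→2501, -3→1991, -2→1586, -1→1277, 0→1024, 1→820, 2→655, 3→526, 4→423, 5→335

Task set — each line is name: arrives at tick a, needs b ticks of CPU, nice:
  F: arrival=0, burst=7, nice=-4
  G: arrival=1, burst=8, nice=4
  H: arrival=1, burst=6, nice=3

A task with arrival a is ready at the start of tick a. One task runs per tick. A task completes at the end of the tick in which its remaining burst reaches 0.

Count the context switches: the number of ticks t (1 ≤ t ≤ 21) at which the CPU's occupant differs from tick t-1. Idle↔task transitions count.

context switches = 15

t=0: vr[F=0] → run F
t=1: vr[F=1024/2501 G=1024/2501 H=1024/2501] → run F
t=2: vr[F=2048/2501 G=1024/2501 H=1024/2501] → run G
t=3: vr[F=2048/2501 G=2994176/1057923 H=1024/2501] → run H
t=4: vr[F=2048/2501 G=2994176/1057923 H=1549824/657763] → run F
t=5: vr[F=3072/2501 G=2994176/1057923 H=1549824/657763] → run F
t=6: vr[F=4096/2501 G=2994176/1057923 H=1549824/657763] → run F
t=7: vr[F=5120/2501 G=2994176/1057923 H=1549824/657763] → run F
t=8: vr[F=6144/2501 G=2994176/1057923 H=1549824/657763] → run H
t=9: vr[F=6144/2501 G=2994176/1057923 H=2830336/657763] → run F
t=10: vr[G=2994176/1057923 H=2830336/657763] → run G
t=11: vr[G=5555200/1057923 H=2830336/657763] → run H
t=12: vr[G=5555200/1057923 H=4110848/657763] → run G
t=13: vr[G=2705408/352641 H=4110848/657763] → run H
t=14: vr[G=2705408/352641 H=5391360/657763] → run G
t=15: vr[G=10677248/1057923 H=5391360/657763] → run H
t=16: vr[G=10677248/1057923 H=6671872/657763] → run G
t=17: vr[G=13238272/1057923 H=6671872/657763] → run H
t=18: vr[G=13238272/1057923] → run G
t=19: vr[G=5266432/352641] → run G
t=20: vr[G=18360320/1057923] → run G
t=21: (idle)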